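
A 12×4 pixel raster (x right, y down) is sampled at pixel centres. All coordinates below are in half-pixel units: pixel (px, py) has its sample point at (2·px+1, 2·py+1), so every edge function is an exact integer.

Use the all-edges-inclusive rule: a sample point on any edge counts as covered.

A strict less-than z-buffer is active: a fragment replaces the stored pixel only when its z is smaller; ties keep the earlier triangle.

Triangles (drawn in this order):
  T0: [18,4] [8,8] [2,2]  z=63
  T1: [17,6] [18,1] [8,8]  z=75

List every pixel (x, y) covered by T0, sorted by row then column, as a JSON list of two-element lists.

T0:
  2·area = 84
  edge (18, 4)→(8, 8): d=(-10,4) inclusive
  edge (8, 8)→(2, 2): d=(-6,-6) inclusive
  edge (2, 2)→(18, 4): d=(16,2) inclusive
    (0,0)@(1, 1): e=[98,0,-14] → ·  [on edge]
    (1,1)@(3, 3): e=[70,0,14] → #  [on edge]
    (2,1)@(5, 3): e=[62,12,10] → #
    (3,1)@(7, 3): e=[54,24,6] → #
    (4,1)@(9, 3): e=[46,36,2] → #
    (5,1)@(11, 3): e=[38,48,-2] → ·
    (1,2)@(3, 5): e=[50,-12,46] → ·
    (2,2)@(5, 5): e=[42,0,42] → #  [on edge]
    (5,2)@(11, 5): e=[18,36,30] → #
    (6,2)@(13, 5): e=[10,48,26] → #
    (7,2)@(15, 5): e=[2,60,22] → #
    (8,2)@(17, 5): e=[-6,72,18] → ·
    (3,3)@(7, 7): e=[14,0,70] → #  [on edge]
  covered (12 px):
    · · · · · · · · · · · ·
    · # # # # · · · · · · ·
    · · # # # # # # · · · ·
    · · · # # · · · · · · ·
T1:
  2·area = 43  (B↔C swapped to make it positive)
  edge (17, 6)→(8, 8): d=(-9,2) inclusive
  edge (8, 8)→(18, 1): d=(10,-7) inclusive
  edge (18, 1)→(17, 6): d=(-1,5) inclusive
    (8,1)@(17, 3): e=[27,13,3] → #
    (9,1)@(19, 3): e=[23,27,-7] → ·
    (6,2)@(13, 5): e=[17,5,21] → #
    (7,2)@(15, 5): e=[13,19,11] → #
    (9,2)@(19, 5): e=[5,47,-9] → ·
    (5,3)@(11, 7): e=[3,11,29] → #
    (6,3)@(13, 7): e=[-1,25,19] → ·
    (7,3)@(15, 7): e=[-5,39,9] → ·
    (8,3)@(17, 7): e=[-9,53,-1] → ·
  covered (5 px):
    · · · · · · · · · · · ·
    · · · · · · · · # · · ·
    · · · · · · # # # · · ·
    · · · · · # · · · · · ·

Result: [[1,1],[2,1],[3,1],[4,1],[2,2],[3,2],[4,2],[5,2],[6,2],[7,2],[3,3],[4,3]]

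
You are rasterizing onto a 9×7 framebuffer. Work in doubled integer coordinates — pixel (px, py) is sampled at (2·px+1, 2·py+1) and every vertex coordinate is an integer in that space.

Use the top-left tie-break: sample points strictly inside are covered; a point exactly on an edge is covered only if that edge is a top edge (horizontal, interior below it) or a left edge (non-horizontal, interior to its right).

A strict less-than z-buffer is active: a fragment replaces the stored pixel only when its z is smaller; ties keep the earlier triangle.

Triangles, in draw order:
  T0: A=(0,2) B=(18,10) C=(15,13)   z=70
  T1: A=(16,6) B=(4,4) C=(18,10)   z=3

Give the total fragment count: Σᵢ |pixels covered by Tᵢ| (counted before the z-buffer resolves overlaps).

T0:
  2·area = 78
  edge (0, 2)→(18, 10): d=(18,8) right/bottom  bias=-1
  edge (18, 10)→(15, 13): d=(-3,3) right/bottom  bias=-1
  edge (15, 13)→(0, 2): d=(-15,-11) top-left  bias=+0
    (2,2)@(5, 5): e=[14,54,10] → #
    (3,2)@(7, 5): e=[-2,48,32] → ·
    (2,3)@(5, 7): e=[50,48,-20] → ·
    (3,3)@(7, 7): e=[34,42,2] → #
    (4,3)@(9, 7): e=[18,36,24] → #
    (5,3)@(11, 7): e=[2,30,46] → #
    (6,3)@(13, 7): e=[-14,24,68] → ·
    (3,4)@(7, 9): e=[70,36,-28] → ·
    (4,4)@(9, 9): e=[54,30,-6] → ·
    (5,4)@(11, 9): e=[38,24,16] → #
    (6,4)@(13, 9): e=[22,18,38] → #
    (7,4)@(15, 9): e=[6,12,60] → #
    (8,5)@(17, 11): e=[26,0,52] → ·  [on edge]
    (7,6)@(15, 13): e=[78,0,0] → ·  [on edge]
  covered (9 px):
    · · · · · · · · ·
    · · · · · · · · ·
    · · # · · · · · ·
    · · · # # # · · ·
    · · · · · # # # ·
    · · · · · · # # ·
    · · · · · · · · ·
T1:
  2·area = 44  (B↔C swapped to make it positive)
  edge (16, 6)→(18, 10): d=(2,4) right/bottom  bias=-1
  edge (18, 10)→(4, 4): d=(-14,-6) top-left  bias=+0
  edge (4, 4)→(16, 6): d=(12,2) right/bottom  bias=-1
    (3,2)@(7, 5): e=[34,4,6] → #
    (4,2)@(9, 5): e=[26,16,2] → #
    (5,2)@(11, 5): e=[18,28,-2] → ·
    (3,3)@(7, 7): e=[38,-24,30] → ·
    (4,3)@(9, 7): e=[30,-12,26] → ·
    (5,3)@(11, 7): e=[22,0,22] → #  [on edge]
    (6,3)@(13, 7): e=[14,12,18] → #
    (7,3)@(15, 7): e=[6,24,14] → #
    (8,3)@(17, 7): e=[-2,36,10] → ·
    (5,4)@(11, 9): e=[26,-28,46] → ·
    (6,4)@(13, 9): e=[18,-16,42] → ·
    (7,4)@(15, 9): e=[10,-4,38] → ·
  covered (6 px):
    · · · · · · · · ·
    · · · · · · · · ·
    · · · # # · · · ·
    · · · · · # # # ·
    · · · · · · · · #
    · · · · · · · · ·
    · · · · · · · · ·

Final: 15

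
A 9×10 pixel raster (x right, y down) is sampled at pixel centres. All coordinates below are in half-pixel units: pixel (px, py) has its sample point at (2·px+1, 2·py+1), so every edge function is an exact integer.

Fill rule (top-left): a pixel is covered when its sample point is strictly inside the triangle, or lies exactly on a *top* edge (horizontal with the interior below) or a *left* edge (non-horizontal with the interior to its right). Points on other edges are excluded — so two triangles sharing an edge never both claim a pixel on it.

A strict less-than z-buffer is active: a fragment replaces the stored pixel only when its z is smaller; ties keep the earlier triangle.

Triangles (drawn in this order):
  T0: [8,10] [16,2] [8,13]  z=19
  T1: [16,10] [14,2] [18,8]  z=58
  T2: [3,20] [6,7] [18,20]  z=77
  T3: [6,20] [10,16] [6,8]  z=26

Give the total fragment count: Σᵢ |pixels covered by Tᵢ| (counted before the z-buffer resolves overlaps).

T0:
  2·area = 24
  edge (8, 10)→(16, 2): d=(8,-8) top-left  bias=+0
  edge (16, 2)→(8, 13): d=(-8,11) right/bottom  bias=-1
  edge (8, 13)→(8, 10): d=(0,-3) top-left  bias=+0
    (8,0)@(17, 1): e=[0,-3,27] → ·  [on edge]
    (7,1)@(15, 3): e=[0,3,21] → #  [on edge]
    (8,1)@(17, 3): e=[16,-19,27] → ·
    (6,2)@(13, 5): e=[0,9,15] → #  [on edge]
    (7,2)@(15, 5): e=[16,-13,21] → ·
    (5,3)@(11, 7): e=[0,15,9] → #  [on edge]
    (6,3)@(13, 7): e=[16,-7,15] → ·
    (4,4)@(9, 9): e=[0,21,3] → #  [on edge]
    (5,4)@(11, 9): e=[16,-1,9] → ·
    (3,5)@(7, 11): e=[0,27,-3] → ·  [on edge]
    (4,5)@(9, 11): e=[16,5,3] → #
    (5,5)@(11, 11): e=[32,-17,9] → ·
    (2,6)@(5, 13): e=[0,33,-9] → ·  [on edge]
    (1,7)@(3, 15): e=[0,39,-15] → ·  [on edge]
    (0,8)@(1, 17): e=[0,45,-21] → ·  [on edge]
  covered (5 px):
    · · · · · · · · ·
    · · · · · · · # ·
    · · · · · · # · ·
    · · · · · # · · ·
    · · · · # · · · ·
    · · · · # · · · ·
    · · · · · · · · ·
    · · · · · · · · ·
    · · · · · · · · ·
    · · · · · · · · ·
T1:
  2·area = 20
  edge (16, 10)→(14, 2): d=(-2,-8) top-left  bias=+0
  edge (14, 2)→(18, 8): d=(4,6) right/bottom  bias=-1
  edge (18, 8)→(16, 10): d=(-2,2) right/bottom  bias=-1
    (7,2)@(15, 5): e=[2,6,12] → #
    (8,2)@(17, 5): e=[18,-6,8] → ·
    (7,3)@(15, 7): e=[-2,14,8] → ·
    (8,3)@(17, 7): e=[14,2,4] → #
    (8,4)@(17, 9): e=[10,10,0] → ·  [on edge]
    (7,5)@(15, 11): e=[-10,30,0] → ·  [on edge]
    (6,6)@(13, 13): e=[-30,50,0] → ·  [on edge]
    (5,7)@(11, 15): e=[-50,70,0] → ·  [on edge]
    (4,8)@(9, 17): e=[-70,90,0] → ·  [on edge]
    (3,9)@(7, 19): e=[-90,110,0] → ·  [on edge]
  covered (2 px):
    · · · · · · · · ·
    · · · · · · · · ·
    · · · · · · · # ·
    · · · · · · · · #
    · · · · · · · · ·
    · · · · · · · · ·
    · · · · · · · · ·
    · · · · · · · · ·
    · · · · · · · · ·
    · · · · · · · · ·
T2:
  2·area = 195
  edge (3, 20)→(6, 7): d=(3,-13) top-left  bias=+0
  edge (6, 7)→(18, 20): d=(12,13) right/bottom  bias=-1
  edge (18, 20)→(3, 20): d=(-15,0) right/bottom  bias=-1
    (3,4)@(7, 9): e=[19,11,165] → #
    (4,4)@(9, 9): e=[45,-15,165] → ·
    (3,5)@(7, 11): e=[25,35,135] → #
    (4,5)@(9, 11): e=[51,9,135] → #
    (5,5)@(11, 11): e=[77,-17,135] → ·
    (2,6)@(5, 13): e=[5,85,105] → #
    (5,6)@(11, 13): e=[83,7,105] → #
    (6,6)@(13, 13): e=[109,-19,105] → ·
    (2,7)@(5, 15): e=[11,109,75] → #
    (6,7)@(13, 15): e=[115,5,75] → #
    (7,7)@(15, 15): e=[141,-21,75] → ·
    (2,8)@(5, 17): e=[17,133,45] → #
  covered (25 px):
    · · · · · · · · ·
    · · · · · · · · ·
    · · · · · · · · ·
    · · · · · · · · ·
    · · · # · · · · ·
    · · · # # · · · ·
    · · # # # # · · ·
    · · # # # # # · ·
    · · # # # # # # ·
    · · # # # # # # #
T3:
  2·area = 48  (B↔C swapped to make it positive)
  edge (6, 20)→(6, 8): d=(0,-12) top-left  bias=+0
  edge (6, 8)→(10, 16): d=(4,8) right/bottom  bias=-1
  edge (10, 16)→(6, 20): d=(-4,4) right/bottom  bias=-1
    (8,4)@(17, 9): e=[132,-84,0] → ·  [on edge]
    (3,5)@(7, 11): e=[12,4,32] → #
    (4,5)@(9, 11): e=[36,-12,24] → ·
    (7,5)@(15, 11): e=[108,-60,0] → ·  [on edge]
    (3,6)@(7, 13): e=[12,12,24] → #
    (4,6)@(9, 13): e=[36,-4,16] → ·
    (6,6)@(13, 13): e=[84,-36,0] → ·  [on edge]
    (3,7)@(7, 15): e=[12,20,16] → #
    (4,7)@(9, 15): e=[36,4,8] → #
    (5,7)@(11, 15): e=[60,-12,0] → ·  [on edge]
    (3,8)@(7, 17): e=[12,28,8] → #
    (4,8)@(9, 17): e=[36,12,0] → ·  [on edge]
    (3,9)@(7, 19): e=[12,36,0] → ·  [on edge]
  covered (5 px):
    · · · · · · · · ·
    · · · · · · · · ·
    · · · · · · · · ·
    · · · · · · · · ·
    · · · · · · · · ·
    · · · # · · · · ·
    · · · # · · · · ·
    · · · # # · · · ·
    · · · # · · · · ·
    · · · · · · · · ·

Answer: 37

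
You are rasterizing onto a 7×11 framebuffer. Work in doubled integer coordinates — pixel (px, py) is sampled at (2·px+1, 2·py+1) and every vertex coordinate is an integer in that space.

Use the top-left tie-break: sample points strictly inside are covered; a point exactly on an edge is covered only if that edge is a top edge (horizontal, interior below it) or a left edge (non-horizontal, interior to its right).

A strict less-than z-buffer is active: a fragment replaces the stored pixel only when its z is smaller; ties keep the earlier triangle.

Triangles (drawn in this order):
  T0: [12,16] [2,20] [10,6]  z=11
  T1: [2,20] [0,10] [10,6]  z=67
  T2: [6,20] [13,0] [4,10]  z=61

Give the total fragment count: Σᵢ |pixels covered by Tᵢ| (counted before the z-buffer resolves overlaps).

T0:
  2·area = 108
  edge (12, 16)→(2, 20): d=(-10,4) right/bottom  bias=-1
  edge (2, 20)→(10, 6): d=(8,-14) top-left  bias=+0
  edge (10, 6)→(12, 16): d=(2,10) right/bottom  bias=-1
    (4,0)@(9, 1): e=[162,-54,0] → ·  [on edge]
    (4,4)@(9, 9): e=[82,10,16] → █
    (5,4)@(11, 9): e=[74,38,-4] → ·
    (4,5)@(9, 11): e=[62,26,20] → █
    (5,5)@(11, 11): e=[54,54,0] → ·  [on edge]
    (3,6)@(7, 13): e=[50,14,44] → █
    (5,6)@(11, 13): e=[34,70,4] → █
    (6,6)@(13, 13): e=[26,98,-16] → ·
    (2,7)@(5, 15): e=[38,2,68] → █
    (6,7)@(13, 15): e=[6,114,-12] → ·
    (2,8)@(5, 17): e=[18,18,72] → █
    (5,8)@(11, 17): e=[-6,102,12] → ·
    (6,10)@(13, 21): e=[-54,162,0] → ·  [on edge]
  covered (13 px):
    · · · · · · ·
    · · · · · · ·
    · · · · · · ·
    · · · · · · ·
    · · · · █ · ·
    · · · · █ · ·
    · · · █ █ █ ·
    · · █ █ █ █ ·
    · · █ █ █ · ·
    · █ · · · · ·
    · · · · · · ·
T1:
  2·area = 108
  edge (2, 20)→(0, 10): d=(-2,-10) top-left  bias=+0
  edge (0, 10)→(10, 6): d=(10,-4) top-left  bias=+0
  edge (10, 6)→(2, 20): d=(-8,14) right/bottom  bias=-1
    (4,3)@(9, 7): e=[96,6,6] → █
    (5,3)@(11, 7): e=[116,14,-22] → ·
    (1,4)@(3, 9): e=[32,2,74] → █
    (2,4)@(5, 9): e=[52,10,46] → █
    (3,4)@(7, 9): e=[72,18,18] → █
    (4,4)@(9, 9): e=[92,26,-10] → ·
    (0,5)@(1, 11): e=[8,14,86] → █
    (4,5)@(9, 11): e=[88,46,-26] → ·
    (0,6)@(1, 13): e=[4,34,70] → █
    (3,6)@(7, 13): e=[64,58,-14] → ·
    (0,7)@(1, 15): e=[0,54,54] → █  [on edge]
    (2,7)@(5, 15): e=[40,70,-2] → ·
  covered (14 px):
    · · · · · · ·
    · · · · · · ·
    · · · · · · ·
    · · · · █ · ·
    · █ █ █ · · ·
    █ █ █ █ · · ·
    █ █ █ · · · ·
    █ █ · · · · ·
    · █ · · · · ·
    · · · · · · ·
    · · · · · · ·
T2:
  2·area = 110  (B↔C swapped to make it positive)
  edge (6, 20)→(4, 10): d=(-2,-10) top-left  bias=+0
  edge (4, 10)→(13, 0): d=(9,-10) top-left  bias=+0
  edge (13, 0)→(6, 20): d=(-7,20) right/bottom  bias=-1
    (5,1)@(11, 3): e=[84,7,19] → █
    (6,1)@(13, 3): e=[104,27,-21] → ·
    (1,2)@(3, 5): e=[0,-55,165] → ·  [on edge]
    (4,2)@(9, 5): e=[60,5,45] → █
    (6,2)@(13, 5): e=[100,45,-35] → ·
    (3,3)@(7, 7): e=[36,3,71] → █
    (5,3)@(11, 7): e=[76,43,-9] → ·
    (2,4)@(5, 9): e=[12,1,97] → █
    (5,4)@(11, 9): e=[72,61,-23] → ·
    (2,5)@(5, 11): e=[8,19,83] → █
    (5,5)@(11, 11): e=[68,79,-37] → ·
    (2,6)@(5, 13): e=[4,37,69] → █
    (2,7)@(5, 15): e=[0,55,55] → █  [on edge]
  covered (16 px):
    · · · · · · ·
    · · · · · █ ·
    · · · · █ █ ·
    · · · █ █ · ·
    · · █ █ █ · ·
    · · █ █ █ · ·
    · · █ █ · · ·
    · · █ █ · · ·
    · · · █ · · ·
    · · · · · · ·
    · · · · · · ·

Result: 43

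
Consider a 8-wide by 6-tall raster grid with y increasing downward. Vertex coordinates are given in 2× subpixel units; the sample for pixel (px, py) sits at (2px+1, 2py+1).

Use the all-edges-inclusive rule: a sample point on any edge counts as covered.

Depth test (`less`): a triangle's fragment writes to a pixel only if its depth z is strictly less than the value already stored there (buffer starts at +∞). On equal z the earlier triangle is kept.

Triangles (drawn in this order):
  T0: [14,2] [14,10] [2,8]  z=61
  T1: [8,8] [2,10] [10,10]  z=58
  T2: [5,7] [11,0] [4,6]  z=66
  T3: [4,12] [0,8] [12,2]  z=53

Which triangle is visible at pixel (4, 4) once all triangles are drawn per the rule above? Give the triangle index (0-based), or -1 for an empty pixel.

T0:
  2·area = 96
  edge (14, 2)→(14, 10): d=(0,8) inclusive
  edge (14, 10)→(2, 8): d=(-12,-2) inclusive
  edge (2, 8)→(14, 2): d=(12,-6) inclusive
    (6,1)@(13, 3): e=[8,82,6] → █
    (7,1)@(15, 3): e=[-8,86,18] → ·
    (4,2)@(9, 5): e=[40,50,6] → █
    (5,2)@(11, 5): e=[24,54,18] → █
    (7,2)@(15, 5): e=[-8,62,42] → ·
    (2,3)@(5, 7): e=[72,18,6] → █
    (3,3)@(7, 7): e=[56,22,18] → █
    (7,3)@(15, 7): e=[-8,38,66] → ·
    (2,4)@(5, 9): e=[72,-6,30] → ·
    (3,4)@(7, 9): e=[56,-2,42] → ·
    (4,4)@(9, 9): e=[40,2,54] → █
    (7,4)@(15, 9): e=[-8,14,90] → ·
  covered (12 px):
    · · · · · · · ·
    · · · · · · █ ·
    · · · · █ █ █ ·
    · · █ █ █ █ █ ·
    · · · · █ █ █ ·
    · · · · · · · ·
T1:
  2·area = 16  (B↔C swapped to make it positive)
  edge (8, 8)→(10, 10): d=(2,2) inclusive
  edge (10, 10)→(2, 10): d=(-8,0) inclusive
  edge (2, 10)→(8, 8): d=(6,-2) inclusive
    (0,0)@(1, 1): e=[0,72,-56] → ·  [on edge]
    (1,1)@(3, 3): e=[0,56,-40] → ·  [on edge]
    (2,2)@(5, 5): e=[0,40,-24] → ·  [on edge]
    (3,3)@(7, 7): e=[0,24,-8] → ·  [on edge]
    (5,3)@(11, 7): e=[-8,24,0] → ·  [on edge]
    (2,4)@(5, 9): e=[8,8,0] → █  [on edge]
    (3,4)@(7, 9): e=[4,8,4] → █
    (4,4)@(9, 9): e=[0,8,8] → █  [on edge]
    (5,4)@(11, 9): e=[-4,8,12] → ·
    (2,5)@(5, 11): e=[12,-8,12] → ·
    (3,5)@(7, 11): e=[8,-8,16] → ·
    (4,5)@(9, 11): e=[4,-8,20] → ·
    (5,5)@(11, 11): e=[0,-8,24] → ·  [on edge]
  covered (3 px):
    · · · · · · · ·
    · · · · · · · ·
    · · · · · · · ·
    · · · · · · · ·
    · · █ █ █ · · ·
    · · · · · · · ·
T2:
  2·area = 13  (B↔C swapped to make it positive)
  edge (5, 7)→(4, 6): d=(-1,-1) inclusive
  edge (4, 6)→(11, 0): d=(7,-6) inclusive
  edge (11, 0)→(5, 7): d=(-6,7) inclusive
    (0,1)@(1, 3): e=[0,-39,52] → ·  [on edge]
    (1,2)@(3, 5): e=[0,-13,26] → ·  [on edge]
    (2,3)@(5, 7): e=[0,13,0] → █  [on edge]
    (3,3)@(7, 7): e=[2,25,-14] → ·
    (2,4)@(5, 9): e=[-2,27,-12] → ·
    (3,4)@(7, 9): e=[0,39,-26] → ·  [on edge]
    (4,5)@(9, 11): e=[0,65,-52] → ·  [on edge]
  covered (1 px):
    · · · · · · · ·
    · · · · · · · ·
    · · · · · · · ·
    · · █ · · · · ·
    · · · · · · · ·
    · · · · · · · ·
T3:
  2·area = 72
  edge (4, 12)→(0, 8): d=(-4,-4) inclusive
  edge (0, 8)→(12, 2): d=(12,-6) inclusive
  edge (12, 2)→(4, 12): d=(-8,10) inclusive
    (5,1)@(11, 3): e=[64,6,2] → █
    (6,1)@(13, 3): e=[72,18,-18] → ·
    (3,2)@(7, 5): e=[40,6,26] → █
    (4,2)@(9, 5): e=[48,18,6] → █
    (5,2)@(11, 5): e=[56,30,-14] → ·
    (1,3)@(3, 7): e=[16,6,50] → █
    (2,3)@(5, 7): e=[24,18,30] → █
    (4,3)@(9, 7): e=[40,42,-10] → ·
    (0,4)@(1, 9): e=[0,18,54] → █  [on edge]
    (3,4)@(7, 9): e=[24,54,-6] → ·
    (0,5)@(1, 11): e=[-8,42,38] → ·
    (1,5)@(3, 11): e=[0,54,18] → █  [on edge]
  covered (10 px):
    · · · · · · · ·
    · · · · · █ · ·
    · · · █ █ · · ·
    · █ █ █ · · · ·
    █ █ █ · · · · ·
    · █ · · · · · ·

Z-buffer (winner per pixel, '.' = empty):
  . . . . . . . .
  . . . . . 3 0 .
  . . . 3 3 0 0 .
  . 3 3 3 0 0 0 .
  3 3 3 1 1 0 0 .
  . 3 . . . . . .

Final: 1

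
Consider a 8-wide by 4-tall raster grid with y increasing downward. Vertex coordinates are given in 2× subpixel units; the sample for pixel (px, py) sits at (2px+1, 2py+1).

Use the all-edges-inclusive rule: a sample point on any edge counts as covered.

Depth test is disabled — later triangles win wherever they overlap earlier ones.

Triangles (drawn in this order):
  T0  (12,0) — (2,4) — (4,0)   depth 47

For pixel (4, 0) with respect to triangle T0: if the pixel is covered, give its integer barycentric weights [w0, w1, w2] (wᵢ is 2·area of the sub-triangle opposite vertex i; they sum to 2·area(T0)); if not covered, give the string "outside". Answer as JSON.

T0:
  2·area = 32
  edge (12, 0)→(2, 4): d=(-10,4) inclusive
  edge (2, 4)→(4, 0): d=(2,-4) inclusive
  edge (4, 0)→(12, 0): d=(8,0) inclusive
    (2,0)@(5, 1): e=[18,6,8] → X
    (3,0)@(7, 1): e=[10,14,8] → X
    (4,0)@(9, 1): e=[2,22,8] → X
    (5,0)@(11, 1): e=[-6,30,8] → .
    (1,1)@(3, 3): e=[6,2,24] → X
    (2,1)@(5, 3): e=[-2,10,24] → .
    (3,1)@(7, 3): e=[-10,18,24] → .
    (4,1)@(9, 3): e=[-18,26,24] → .
    (1,2)@(3, 5): e=[-14,6,40] → .
  covered (4 px):
    . . X X X . . .
    . X . . . . . .
    . . . . . . . .
    . . . . . . . .

Answer: [22,8,2]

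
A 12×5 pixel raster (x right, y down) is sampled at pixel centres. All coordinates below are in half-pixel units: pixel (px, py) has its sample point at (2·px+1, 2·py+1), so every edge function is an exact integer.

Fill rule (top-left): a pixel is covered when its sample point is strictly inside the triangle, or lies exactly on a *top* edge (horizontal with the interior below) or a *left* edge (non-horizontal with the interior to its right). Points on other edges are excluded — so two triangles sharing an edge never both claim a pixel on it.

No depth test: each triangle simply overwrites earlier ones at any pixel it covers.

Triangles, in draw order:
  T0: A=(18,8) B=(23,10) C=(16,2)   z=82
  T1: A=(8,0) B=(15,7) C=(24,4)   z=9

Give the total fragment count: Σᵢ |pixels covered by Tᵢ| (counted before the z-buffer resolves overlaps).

T0:
  2·area = 26  (B↔C swapped to make it positive)
  edge (18, 8)→(16, 2): d=(-2,-6) top-left  bias=+0
  edge (16, 2)→(23, 10): d=(7,8) right/bottom  bias=-1
  edge (23, 10)→(18, 8): d=(-5,-2) top-left  bias=+0
    (8,2)@(17, 5): e=[0,13,13] → #  [on edge]
    (9,2)@(19, 5): e=[12,-3,17] → ·
    (8,3)@(17, 7): e=[-4,27,3] → ·
    (9,3)@(19, 7): e=[8,11,7] → #
    (10,3)@(21, 7): e=[20,-5,11] → ·
    (9,4)@(19, 9): e=[4,25,-3] → ·
    (10,4)@(21, 9): e=[16,9,1] → #
    (11,4)@(23, 9): e=[28,-7,5] → ·
  covered (3 px):
    · · · · · · · · · · · ·
    · · · · · · · · · · · ·
    · · · · · · · · # · · ·
    · · · · · · · · · # · ·
    · · · · · · · · · · # ·
T1:
  2·area = 84  (B↔C swapped to make it positive)
  edge (8, 0)→(24, 4): d=(16,4) right/bottom  bias=-1
  edge (24, 4)→(15, 7): d=(-9,3) right/bottom  bias=-1
  edge (15, 7)→(8, 0): d=(-7,-7) top-left  bias=+0
    (4,0)@(9, 1): e=[12,72,0] → #  [on edge]
    (5,0)@(11, 1): e=[4,66,14] → #
    (6,0)@(13, 1): e=[-4,60,28] → ·
    (4,1)@(9, 3): e=[44,54,-14] → ·
    (5,1)@(11, 3): e=[36,48,0] → #  [on edge]
    (6,1)@(13, 3): e=[28,42,14] → #
    (7,1)@(15, 3): e=[20,36,28] → #
    (8,1)@(17, 3): e=[12,30,42] → #
    (9,1)@(19, 3): e=[4,24,56] → #
    (10,1)@(21, 3): e=[-4,18,70] → ·
    (5,2)@(11, 5): e=[68,30,-14] → ·
    (6,2)@(13, 5): e=[60,24,0] → #  [on edge]
    (10,2)@(21, 5): e=[28,0,56] → ·  [on edge]
    (7,3)@(15, 7): e=[84,0,0] → ·  [on edge]
    (4,4)@(9, 9): e=[140,0,-56] → ·  [on edge]
    (8,4)@(17, 9): e=[108,-24,0] → ·  [on edge]
  covered (11 px):
    · · · · # # · · · · · ·
    · · · · · # # # # # · ·
    · · · · · · # # # # · ·
    · · · · · · · · · · · ·
    · · · · · · · · · · · ·

Result: 14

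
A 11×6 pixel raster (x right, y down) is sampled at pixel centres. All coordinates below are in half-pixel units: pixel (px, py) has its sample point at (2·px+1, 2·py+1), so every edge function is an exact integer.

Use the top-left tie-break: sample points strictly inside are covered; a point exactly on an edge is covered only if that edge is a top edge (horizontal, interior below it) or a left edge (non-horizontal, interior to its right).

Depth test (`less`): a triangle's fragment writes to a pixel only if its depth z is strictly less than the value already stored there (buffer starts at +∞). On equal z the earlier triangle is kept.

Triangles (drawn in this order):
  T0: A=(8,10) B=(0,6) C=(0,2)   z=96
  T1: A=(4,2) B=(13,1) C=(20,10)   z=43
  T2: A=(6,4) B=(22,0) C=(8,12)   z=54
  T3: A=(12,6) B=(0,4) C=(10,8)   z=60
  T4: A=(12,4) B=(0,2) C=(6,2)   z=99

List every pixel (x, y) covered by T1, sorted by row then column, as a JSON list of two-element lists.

T0:
  2·area = 32
  edge (8, 10)→(0, 6): d=(-8,-4) top-left  bias=+0
  edge (0, 6)→(0, 2): d=(0,-4) top-left  bias=+0
  edge (0, 2)→(8, 10): d=(8,8) right/bottom  bias=-1
    (0,1)@(1, 3): e=[28,4,0] → ·  [on edge]
    (0,2)@(1, 5): e=[12,4,16] → █
    (1,2)@(3, 5): e=[20,12,0] → ·  [on edge]
    (0,3)@(1, 7): e=[-4,4,32] → ·
    (1,3)@(3, 7): e=[4,12,16] → █
    (2,3)@(5, 7): e=[12,20,0] → ·  [on edge]
    (1,4)@(3, 9): e=[-12,12,32] → ·
    (3,4)@(7, 9): e=[4,28,0] → ·  [on edge]
    (4,5)@(9, 11): e=[-4,36,0] → ·  [on edge]
  covered (2 px):
    · · · · · · · · · · ·
    · · · · · · · · · · ·
    █ · · · · · · · · · ·
    · █ · · · · · · · · ·
    · · · · · · · · · · ·
    · · · · · · · · · · ·
T1:
  2·area = 88
  edge (4, 2)→(13, 1): d=(9,-1) top-left  bias=+0
  edge (13, 1)→(20, 10): d=(7,9) right/bottom  bias=-1
  edge (20, 10)→(4, 2): d=(-16,-8) top-left  bias=+0
    (6,0)@(13, 1): e=[0,0,88] → ·  [on edge]
    (3,1)@(7, 3): e=[12,68,8] → █
    (4,1)@(9, 3): e=[14,50,24] → █
    (5,1)@(11, 3): e=[16,32,40] → █
    (6,1)@(13, 3): e=[18,14,56] → █
    (7,1)@(15, 3): e=[20,-4,72] → ·
    (3,2)@(7, 5): e=[30,82,-24] → ·
    (4,2)@(9, 5): e=[32,64,-8] → ·
    (5,2)@(11, 5): e=[34,46,8] → █
    (7,2)@(15, 5): e=[38,10,40] → █
    (8,2)@(17, 5): e=[40,-8,56] → ·
    (5,3)@(11, 7): e=[52,60,-24] → ·
  covered (10 px):
    · · · · · · · · · · ·
    · · · █ █ █ █ · · · ·
    · · · · · █ █ █ · · ·
    · · · · · · · █ █ · ·
    · · · · · · · · · █ ·
    · · · · · · · · · · ·
T2:
  2·area = 136
  edge (6, 4)→(22, 0): d=(16,-4) top-left  bias=+0
  edge (22, 0)→(8, 12): d=(-14,12) right/bottom  bias=-1
  edge (8, 12)→(6, 4): d=(-2,-8) top-left  bias=+0
    (9,0)@(19, 1): e=[4,22,110] → █
    (10,0)@(21, 1): e=[12,-2,126] → ·
    (5,1)@(11, 3): e=[4,90,42] → █
    (6,1)@(13, 3): e=[12,66,58] → █
    (7,1)@(15, 3): e=[20,42,74] → █
    (8,1)@(17, 3): e=[28,18,90] → █
    (9,1)@(19, 3): e=[36,-6,106] → ·
    (3,2)@(7, 5): e=[20,110,6] → █
    (4,2)@(9, 5): e=[28,86,22] → █
    (8,2)@(17, 5): e=[60,-10,86] → ·
    (3,3)@(7, 7): e=[52,82,2] → █
    (7,3)@(15, 7): e=[84,-14,66] → ·
  covered (17 px):
    · · · · · · · · · █ ·
    · · · · · █ █ █ █ · ·
    · · · █ █ █ █ █ · · ·
    · · · █ █ █ █ · · · ·
    · · · · █ █ · · · · ·
    · · · · █ · · · · · ·
T3:
  2·area = 28  (B↔C swapped to make it positive)
  edge (12, 6)→(10, 8): d=(-2,2) right/bottom  bias=-1
  edge (10, 8)→(0, 4): d=(-10,-4) top-left  bias=+0
  edge (0, 4)→(12, 6): d=(12,2) right/bottom  bias=-1
    (8,0)@(17, 1): e=[0,98,-70] → ·  [on edge]
    (7,1)@(15, 3): e=[0,70,-42] → ·  [on edge]
    (1,2)@(3, 5): e=[20,2,6] → █
    (2,2)@(5, 5): e=[16,10,2] → █
    (3,2)@(7, 5): e=[12,18,-2] → ·
    (6,2)@(13, 5): e=[0,42,-14] → ·  [on edge]
    (1,3)@(3, 7): e=[16,-18,30] → ·
    (2,3)@(5, 7): e=[12,-10,26] → ·
    (4,3)@(9, 7): e=[4,6,18] → █
    (5,3)@(11, 7): e=[0,14,14] → ·  [on edge]
    (4,4)@(9, 9): e=[0,-14,42] → ·  [on edge]
    (3,5)@(7, 11): e=[0,-42,70] → ·  [on edge]
  covered (3 px):
    · · · · · · · · · · ·
    · · · · · · · · · · ·
    · █ █ · · · · · · · ·
    · · · · █ · · · · · ·
    · · · · · · · · · · ·
    · · · · · · · · · · ·
T4:
  2·area = 12
  edge (12, 4)→(0, 2): d=(-12,-2) top-left  bias=+0
  edge (0, 2)→(6, 2): d=(6,0) top-left  bias=+0
  edge (6, 2)→(12, 4): d=(6,2) right/bottom  bias=-1
    (1,0)@(3, 1): e=[18,-6,0] → ·  [on edge]
    (3,1)@(7, 3): e=[2,6,4] → █
    (4,1)@(9, 3): e=[6,6,0] → ·  [on edge]
    (3,2)@(7, 5): e=[-22,18,16] → ·
    (7,2)@(15, 5): e=[-6,18,0] → ·  [on edge]
    (10,3)@(21, 7): e=[-18,30,0] → ·  [on edge]
  covered (1 px):
    · · · · · · · · · · ·
    · · · █ · · · · · · ·
    · · · · · · · · · · ·
    · · · · · · · · · · ·
    · · · · · · · · · · ·
    · · · · · · · · · · ·

Result: [[3,1],[4,1],[5,1],[6,1],[5,2],[6,2],[7,2],[7,3],[8,3],[9,4]]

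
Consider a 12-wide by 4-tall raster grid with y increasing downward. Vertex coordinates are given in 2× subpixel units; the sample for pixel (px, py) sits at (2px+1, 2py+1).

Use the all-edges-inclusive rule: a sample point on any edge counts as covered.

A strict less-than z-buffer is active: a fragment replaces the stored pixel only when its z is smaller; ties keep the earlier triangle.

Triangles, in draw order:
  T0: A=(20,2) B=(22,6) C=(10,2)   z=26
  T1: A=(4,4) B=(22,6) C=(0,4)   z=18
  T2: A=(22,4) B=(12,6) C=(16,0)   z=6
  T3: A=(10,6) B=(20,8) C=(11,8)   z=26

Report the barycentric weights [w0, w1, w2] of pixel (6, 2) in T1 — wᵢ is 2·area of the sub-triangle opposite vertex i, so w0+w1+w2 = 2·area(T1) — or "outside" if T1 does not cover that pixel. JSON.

T0:
  2·area = 40
  edge (20, 2)→(22, 6): d=(2,4) inclusive
  edge (22, 6)→(10, 2): d=(-12,-4) inclusive
  edge (10, 2)→(20, 2): d=(10,0) inclusive
    (3,0)@(7, 1): e=[50,0,-10] → ·  [on edge]
    (6,1)@(13, 3): e=[30,0,10] → #  [on edge]
    (7,1)@(15, 3): e=[22,8,10] → #
    (8,1)@(17, 3): e=[14,16,10] → #
    (9,1)@(19, 3): e=[6,24,10] → #
    (10,1)@(21, 3): e=[-2,32,10] → ·
    (6,2)@(13, 5): e=[34,-24,30] → ·
    (7,2)@(15, 5): e=[26,-16,30] → ·
    (8,2)@(17, 5): e=[18,-8,30] → ·
    (9,2)@(19, 5): e=[10,0,30] → #  [on edge]
    (10,2)@(21, 5): e=[2,8,30] → #
    (11,2)@(23, 5): e=[-6,16,30] → ·
  covered (6 px):
    · · · · · · · · · · · ·
    · · · · · · # # # # · ·
    · · · · · · · · · # # ·
    · · · · · · · · · · · ·
T1:
  2·area = 8
  edge (4, 4)→(22, 6): d=(18,2) inclusive
  edge (22, 6)→(0, 4): d=(-22,-2) inclusive
  edge (0, 4)→(4, 4): d=(4,0) inclusive
    (5,2)@(11, 5): e=[4,0,4] → #  [on edge]
    (6,2)@(13, 5): e=[0,4,4] → #  [on edge]
    (7,2)@(15, 5): e=[-4,8,4] → ·
    (5,3)@(11, 7): e=[40,-44,12] → ·
    (6,3)@(13, 7): e=[36,-40,12] → ·
  covered (2 px):
    · · · · · · · · · · · ·
    · · · · · · · · · · · ·
    · · · · · # # · · · · ·
    · · · · · · · · · · · ·
T2:
  2·area = 52
  edge (22, 4)→(12, 6): d=(-10,2) inclusive
  edge (12, 6)→(16, 0): d=(4,-6) inclusive
  edge (16, 0)→(22, 4): d=(6,4) inclusive
    (8,0)@(17, 1): e=[40,10,2] → #
    (9,0)@(19, 1): e=[36,22,-6] → ·
    (7,1)@(15, 3): e=[24,6,22] → #
    (9,1)@(19, 3): e=[16,30,6] → #
    (10,1)@(21, 3): e=[12,42,-2] → ·
    (6,2)@(13, 5): e=[8,2,42] → #
    (8,2)@(17, 5): e=[0,26,26] → #  [on edge]
    (9,2)@(19, 5): e=[-4,38,18] → ·
    (3,3)@(7, 7): e=[0,-26,78] → ·  [on edge]
    (6,3)@(13, 7): e=[-12,10,54] → ·
    (7,3)@(15, 7): e=[-16,22,46] → ·
    (8,3)@(17, 7): e=[-20,34,38] → ·
  covered (7 px):
    · · · · · · · · # · · ·
    · · · · · · · # # # · ·
    · · · · · · # # # · · ·
    · · · · · · · · · · · ·
T3:
  2·area = 18
  edge (10, 6)→(20, 8): d=(10,2) inclusive
  edge (20, 8)→(11, 8): d=(-9,0) inclusive
  edge (11, 8)→(10, 6): d=(-1,-2) inclusive
    (2,2)@(5, 5): e=[0,27,-9] → ·  [on edge]
    (5,3)@(11, 7): e=[8,9,1] → #
    (6,3)@(13, 7): e=[4,9,5] → #
    (7,3)@(15, 7): e=[0,9,9] → #  [on edge]
    (8,3)@(17, 7): e=[-4,9,13] → ·
  covered (3 px):
    · · · · · · · · · · · ·
    · · · · · · · · · · · ·
    · · · · · · · · · · · ·
    · · · · · # # # · · · ·

Result: [4,4,0]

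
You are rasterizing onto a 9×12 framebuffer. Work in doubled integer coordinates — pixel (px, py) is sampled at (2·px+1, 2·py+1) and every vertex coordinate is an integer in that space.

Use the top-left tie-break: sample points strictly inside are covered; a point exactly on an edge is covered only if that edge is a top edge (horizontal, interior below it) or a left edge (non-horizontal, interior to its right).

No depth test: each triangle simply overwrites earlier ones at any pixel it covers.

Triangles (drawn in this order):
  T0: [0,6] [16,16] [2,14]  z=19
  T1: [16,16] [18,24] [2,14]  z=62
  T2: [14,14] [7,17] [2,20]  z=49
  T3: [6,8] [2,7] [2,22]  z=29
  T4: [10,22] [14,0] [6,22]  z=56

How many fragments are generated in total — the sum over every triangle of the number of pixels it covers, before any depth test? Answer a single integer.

T0:
  2·area = 108
  edge (0, 6)→(16, 16): d=(16,10) right/bottom  bias=-1
  edge (16, 16)→(2, 14): d=(-14,-2) top-left  bias=+0
  edge (2, 14)→(0, 6): d=(-2,-8) top-left  bias=+0
    (0,3)@(1, 7): e=[6,96,6] → #
    (1,3)@(3, 7): e=[-14,100,22] → ·
    (0,4)@(1, 9): e=[38,68,2] → #
    (1,4)@(3, 9): e=[18,72,18] → #
    (2,4)@(5, 9): e=[-2,76,34] → ·
    (0,5)@(1, 11): e=[70,40,-2] → ·
    (1,5)@(3, 11): e=[50,44,14] → #
    (2,5)@(5, 11): e=[30,48,30] → #
    (3,5)@(7, 11): e=[10,52,46] → #
    (4,5)@(9, 11): e=[-10,56,62] → ·
    (1,6)@(3, 13): e=[82,16,10] → #
    (4,6)@(9, 13): e=[22,28,58] → #
    (4,7)@(9, 15): e=[54,0,54] → #  [on edge]
  covered (14 px):
    · · · · · · · · ·
    · · · · · · · · ·
    · · · · · · · · ·
    # · · · · · · · ·
    # # · · · · · · ·
    · # # # · · · · ·
    · # # # # # · · ·
    · · · · # # # · ·
    · · · · · · · · ·
    · · · · · · · · ·
    · · · · · · · · ·
    · · · · · · · · ·
T1:
  2·area = 108
  edge (16, 16)→(18, 24): d=(2,8) right/bottom  bias=-1
  edge (18, 24)→(2, 14): d=(-16,-10) top-left  bias=+0
  edge (2, 14)→(16, 16): d=(14,2) right/bottom  bias=-1
    (2,7)@(5, 15): e=[86,14,8] → #
    (3,7)@(7, 15): e=[70,34,4] → #
    (4,7)@(9, 15): e=[54,54,0] → ·  [on edge]
    (2,8)@(5, 17): e=[90,-18,36] → ·
    (3,8)@(7, 17): e=[74,2,32] → #
    (4,8)@(9, 17): e=[58,22,28] → #
    (5,8)@(11, 17): e=[42,42,24] → #
    (6,8)@(13, 17): e=[26,62,20] → #
    (7,8)@(15, 17): e=[10,82,16] → #
    (8,8)@(17, 17): e=[-6,102,12] → ·
    (3,9)@(7, 19): e=[78,-30,60] → ·
    (4,9)@(9, 19): e=[62,-10,56] → ·
  covered (13 px):
    · · · · · · · · ·
    · · · · · · · · ·
    · · · · · · · · ·
    · · · · · · · · ·
    · · · · · · · · ·
    · · · · · · · · ·
    · · · · · · · · ·
    · · # # · · · · ·
    · · · # # # # # ·
    · · · · · # # # ·
    · · · · · · · # #
    · · · · · · · · #
T2:
  2·area = 6  (B↔C swapped to make it positive)
  edge (14, 14)→(2, 20): d=(-12,6) right/bottom  bias=-1
  edge (2, 20)→(7, 17): d=(5,-3) top-left  bias=+0
  edge (7, 17)→(14, 14): d=(7,-3) top-left  bias=+0
    (8,5)@(17, 11): e=[18,0,-12] → ·  [on edge]
    (3,8)@(7, 17): e=[6,0,0] → #  [on edge]
    (4,8)@(9, 17): e=[-6,6,6] → ·
    (3,9)@(7, 19): e=[-18,10,14] → ·
  covered (1 px):
    · · · · · · · · ·
    · · · · · · · · ·
    · · · · · · · · ·
    · · · · · · · · ·
    · · · · · · · · ·
    · · · · · · · · ·
    · · · · · · · · ·
    · · · · · · · · ·
    · · · # · · · · ·
    · · · · · · · · ·
    · · · · · · · · ·
    · · · · · · · · ·
T3:
  2·area = 60  (B↔C swapped to make it positive)
  edge (6, 8)→(2, 22): d=(-4,14) right/bottom  bias=-1
  edge (2, 22)→(2, 7): d=(0,-15) top-left  bias=+0
  edge (2, 7)→(6, 8): d=(4,1) right/bottom  bias=-1
    (1,4)@(3, 9): e=[38,15,7] → #
    (2,4)@(5, 9): e=[10,45,5] → #
    (3,4)@(7, 9): e=[-18,75,3] → ·
    (1,5)@(3, 11): e=[30,15,15] → #
    (3,5)@(7, 11): e=[-26,75,11] → ·
    (1,6)@(3, 13): e=[22,15,23] → #
    (2,6)@(5, 13): e=[-6,45,21] → ·
    (1,7)@(3, 15): e=[14,15,31] → #
    (2,7)@(5, 15): e=[-14,45,29] → ·
    (1,8)@(3, 17): e=[6,15,39] → #
    (2,8)@(5, 17): e=[-22,45,37] → ·
    (1,9)@(3, 19): e=[-2,15,47] → ·
  covered (7 px):
    · · · · · · · · ·
    · · · · · · · · ·
    · · · · · · · · ·
    · · · · · · · · ·
    · # # · · · · · ·
    · # # · · · · · ·
    · # · · · · · · ·
    · # · · · · · · ·
    · # · · · · · · ·
    · · · · · · · · ·
    · · · · · · · · ·
    · · · · · · · · ·
T4:
  2·area = 88  (B↔C swapped to make it positive)
  edge (10, 22)→(6, 22): d=(-4,0) right/bottom  bias=-1
  edge (6, 22)→(14, 0): d=(8,-22) top-left  bias=+0
  edge (14, 0)→(10, 22): d=(-4,22) right/bottom  bias=-1
    (6,1)@(13, 3): e=[76,2,10] → #
    (7,1)@(15, 3): e=[76,46,-34] → ·
    (6,2)@(13, 5): e=[68,18,2] → #
    (7,2)@(15, 5): e=[68,62,-42] → ·
    (6,3)@(13, 7): e=[60,34,-6] → ·
    (5,4)@(11, 9): e=[52,6,30] → #
    (6,4)@(13, 9): e=[52,50,-14] → ·
    (5,5)@(11, 11): e=[44,22,22] → #
    (6,5)@(13, 11): e=[44,66,-22] → ·
    (5,6)@(11, 13): e=[36,38,14] → #
    (6,6)@(13, 13): e=[36,82,-30] → ·
    (4,7)@(9, 15): e=[28,10,50] → #
  covered (11 px):
    · · · · · · · · ·
    · · · · · · # · ·
    · · · · · · # · ·
    · · · · · · · · ·
    · · · · · # · · ·
    · · · · · # · · ·
    · · · · · # · · ·
    · · · · # # · · ·
    · · · · # · · · ·
    · · · · # · · · ·
    · · · # # · · · ·
    · · · · · · · · ·

Result: 46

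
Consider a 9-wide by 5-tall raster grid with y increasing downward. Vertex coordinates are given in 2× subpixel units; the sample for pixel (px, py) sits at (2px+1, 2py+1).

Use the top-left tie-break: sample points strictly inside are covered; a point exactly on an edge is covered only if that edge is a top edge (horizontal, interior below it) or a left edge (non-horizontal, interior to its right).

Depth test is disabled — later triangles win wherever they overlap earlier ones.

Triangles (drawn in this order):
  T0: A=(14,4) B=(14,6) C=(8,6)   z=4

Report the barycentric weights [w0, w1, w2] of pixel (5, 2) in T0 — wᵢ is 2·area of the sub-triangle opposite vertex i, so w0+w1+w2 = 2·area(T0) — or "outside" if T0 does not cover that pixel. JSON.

T0:
  2·area = 12
  edge (14, 4)→(14, 6): d=(0,2) right/bottom  bias=-1
  edge (14, 6)→(8, 6): d=(-6,0) right/bottom  bias=-1
  edge (8, 6)→(14, 4): d=(6,-2) top-left  bias=+0
    (8,1)@(17, 3): e=[-6,18,0] → .  [on edge]
    (5,2)@(11, 5): e=[6,6,0] → X  [on edge]
    (6,2)@(13, 5): e=[2,6,4] → X
    (7,2)@(15, 5): e=[-2,6,8] → .
    (2,3)@(5, 7): e=[18,-6,0] → .  [on edge]
    (5,3)@(11, 7): e=[6,-6,12] → .
    (6,3)@(13, 7): e=[2,-6,16] → .
  covered (2 px):
    . . . . . . . . .
    . . . . . . . . .
    . . . . . X X . .
    . . . . . . . . .
    . . . . . . . . .

Answer: [6,0,6]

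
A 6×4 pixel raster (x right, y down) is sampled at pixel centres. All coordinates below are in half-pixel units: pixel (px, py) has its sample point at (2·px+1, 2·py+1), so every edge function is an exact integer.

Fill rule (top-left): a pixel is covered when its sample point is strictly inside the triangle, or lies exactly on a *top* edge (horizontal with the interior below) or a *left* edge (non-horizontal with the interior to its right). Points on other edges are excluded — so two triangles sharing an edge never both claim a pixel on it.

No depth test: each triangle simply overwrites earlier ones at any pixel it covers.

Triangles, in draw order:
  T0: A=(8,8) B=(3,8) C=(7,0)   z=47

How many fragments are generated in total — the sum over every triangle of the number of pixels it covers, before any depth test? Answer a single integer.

T0:
  2·area = 40
  edge (8, 8)→(3, 8): d=(-5,0) right/bottom  bias=-1
  edge (3, 8)→(7, 0): d=(4,-8) top-left  bias=+0
  edge (7, 0)→(8, 8): d=(1,8) right/bottom  bias=-1
    (3,0)@(7, 1): e=[35,4,1] → X
    (4,0)@(9, 1): e=[35,20,-15] → .
    (3,1)@(7, 3): e=[25,12,3] → X
    (4,1)@(9, 3): e=[25,28,-13] → .
    (2,2)@(5, 5): e=[15,4,21] → X
    (4,2)@(9, 5): e=[15,36,-11] → .
    (2,3)@(5, 7): e=[5,12,23] → X
    (4,3)@(9, 7): e=[5,44,-9] → .
  covered (6 px):
    . . . X . .
    . . . X . .
    . . X X . .
    . . X X . .

Final: 6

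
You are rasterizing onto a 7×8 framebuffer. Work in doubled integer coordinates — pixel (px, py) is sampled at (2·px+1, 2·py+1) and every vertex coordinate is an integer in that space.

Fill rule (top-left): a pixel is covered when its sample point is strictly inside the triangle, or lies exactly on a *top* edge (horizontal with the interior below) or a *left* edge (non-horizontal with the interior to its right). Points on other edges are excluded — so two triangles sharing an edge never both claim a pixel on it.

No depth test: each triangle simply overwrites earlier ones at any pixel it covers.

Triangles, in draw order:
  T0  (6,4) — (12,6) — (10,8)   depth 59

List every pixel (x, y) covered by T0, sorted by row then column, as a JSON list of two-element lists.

T0:
  2·area = 16
  edge (6, 4)→(12, 6): d=(6,2) right/bottom  bias=-1
  edge (12, 6)→(10, 8): d=(-2,2) right/bottom  bias=-1
  edge (10, 8)→(6, 4): d=(-4,-4) top-left  bias=+0
    (1,0)@(3, 1): e=[-12,28,0] → ·  [on edge]
    (1,1)@(3, 3): e=[0,24,-8] → ·  [on edge]
    (2,1)@(5, 3): e=[-4,20,0] → ·  [on edge]
    (3,2)@(7, 5): e=[4,12,0] → #  [on edge]
    (4,2)@(9, 5): e=[0,8,8] → ·  [on edge]
    (6,2)@(13, 5): e=[-8,0,24] → ·  [on edge]
    (3,3)@(7, 7): e=[16,8,-8] → ·
    (4,3)@(9, 7): e=[12,4,0] → #  [on edge]
    (5,3)@(11, 7): e=[8,0,8] → ·  [on edge]
    (4,4)@(9, 9): e=[24,0,-8] → ·  [on edge]
    (5,4)@(11, 9): e=[20,-4,0] → ·  [on edge]
    (3,5)@(7, 11): e=[40,0,-24] → ·  [on edge]
    (6,5)@(13, 11): e=[28,-12,0] → ·  [on edge]
    (2,6)@(5, 13): e=[56,0,-40] → ·  [on edge]
    (1,7)@(3, 15): e=[72,0,-56] → ·  [on edge]
  covered (2 px):
    · · · · · · ·
    · · · · · · ·
    · · · # · · ·
    · · · · # · ·
    · · · · · · ·
    · · · · · · ·
    · · · · · · ·
    · · · · · · ·

Result: [[3,2],[4,3]]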